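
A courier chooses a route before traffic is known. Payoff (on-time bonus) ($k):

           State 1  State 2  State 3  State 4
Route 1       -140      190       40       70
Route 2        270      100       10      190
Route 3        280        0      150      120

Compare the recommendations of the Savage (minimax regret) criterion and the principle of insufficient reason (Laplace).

Column bests: State 1=280, State 2=190, State 3=150, State 4=190.
Route 1 regrets: 420, 0, 110, 120 → max 420
Route 2 regrets: 10, 90, 140, 0 → max 140
Route 3 regrets: 0, 190, 0, 70 → max 190
Smallest max regret = 140 → Route 2.
Row averages: Route 1=40, Route 2=142.5, Route 3=137.5
Highest average = 142.5 → Route 2.

minimax regret → Route 2; laplace → Route 2 (agree)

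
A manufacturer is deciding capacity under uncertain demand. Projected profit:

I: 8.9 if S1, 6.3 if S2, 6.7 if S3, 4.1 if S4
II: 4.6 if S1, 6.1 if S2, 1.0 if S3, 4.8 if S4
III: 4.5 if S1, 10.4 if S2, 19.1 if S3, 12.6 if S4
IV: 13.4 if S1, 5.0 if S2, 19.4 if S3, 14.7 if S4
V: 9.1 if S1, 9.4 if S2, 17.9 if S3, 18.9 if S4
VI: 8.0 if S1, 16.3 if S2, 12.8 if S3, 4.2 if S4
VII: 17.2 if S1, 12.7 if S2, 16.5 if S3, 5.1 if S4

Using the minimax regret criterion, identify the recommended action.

V

Column bests: S1=17.2, S2=16.3, S3=19.4, S4=18.9.
I regrets: 8.3, 10.0, 12.7, 14.8 → max 14.8
II regrets: 12.6, 10.2, 18.4, 14.1 → max 18.4
III regrets: 12.7, 5.9, 0.3, 6.3 → max 12.7
IV regrets: 3.8, 11.3, 0.0, 4.2 → max 11.3
V regrets: 8.1, 6.9, 1.5, 0.0 → max 8.1
VI regrets: 9.2, 0.0, 6.6, 14.7 → max 14.7
VII regrets: 0.0, 3.6, 2.9, 13.8 → max 13.8
Smallest max regret = 8.1 → V.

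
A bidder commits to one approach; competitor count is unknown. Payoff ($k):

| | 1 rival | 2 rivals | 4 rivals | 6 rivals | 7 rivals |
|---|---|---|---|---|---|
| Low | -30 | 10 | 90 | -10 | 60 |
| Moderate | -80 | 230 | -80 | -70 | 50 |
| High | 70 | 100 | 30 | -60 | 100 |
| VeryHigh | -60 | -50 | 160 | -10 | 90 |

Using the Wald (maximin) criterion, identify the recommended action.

Low

Row minima: Low=-30, Moderate=-80, High=-60, VeryHigh=-60
Best worst-case = -30 → Low.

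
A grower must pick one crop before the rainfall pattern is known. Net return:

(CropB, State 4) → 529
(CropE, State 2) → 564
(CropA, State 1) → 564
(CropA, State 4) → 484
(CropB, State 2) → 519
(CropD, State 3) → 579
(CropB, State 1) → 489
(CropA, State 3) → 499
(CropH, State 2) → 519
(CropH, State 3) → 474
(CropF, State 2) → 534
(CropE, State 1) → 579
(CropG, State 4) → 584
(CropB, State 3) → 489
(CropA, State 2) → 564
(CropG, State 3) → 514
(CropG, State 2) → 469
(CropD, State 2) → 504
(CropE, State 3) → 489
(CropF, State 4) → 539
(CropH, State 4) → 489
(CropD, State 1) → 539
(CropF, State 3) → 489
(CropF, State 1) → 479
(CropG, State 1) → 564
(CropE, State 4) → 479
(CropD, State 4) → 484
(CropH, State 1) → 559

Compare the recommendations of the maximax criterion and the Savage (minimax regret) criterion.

maximax → CropG; minimax regret → CropB (disagree)

Row maxima: CropH=559, CropA=564, CropD=579, CropG=584, CropE=579, CropB=529, CropF=539
Best best-case = 584 → CropG.
Column bests: State 1=579, State 2=564, State 3=579, State 4=584.
CropH regrets: 20, 45, 105, 95 → max 105
CropA regrets: 15, 0, 80, 100 → max 100
CropD regrets: 40, 60, 0, 100 → max 100
CropG regrets: 15, 95, 65, 0 → max 95
CropE regrets: 0, 0, 90, 105 → max 105
CropB regrets: 90, 45, 90, 55 → max 90
CropF regrets: 100, 30, 90, 45 → max 100
Smallest max regret = 90 → CropB.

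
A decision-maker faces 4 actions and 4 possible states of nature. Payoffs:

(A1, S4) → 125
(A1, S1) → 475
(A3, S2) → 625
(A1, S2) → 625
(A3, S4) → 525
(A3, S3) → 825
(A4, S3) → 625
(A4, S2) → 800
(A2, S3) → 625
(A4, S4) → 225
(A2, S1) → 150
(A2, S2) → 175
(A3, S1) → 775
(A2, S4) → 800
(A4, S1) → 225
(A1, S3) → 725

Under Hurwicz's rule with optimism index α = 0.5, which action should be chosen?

A1: 0.5·725 + 0.5·125 = 425
A2: 0.5·800 + 0.5·150 = 475
A3: 0.5·825 + 0.5·525 = 675
A4: 0.5·800 + 0.5·225 = 512.5
Highest Hurwicz score = 675 → A3.

A3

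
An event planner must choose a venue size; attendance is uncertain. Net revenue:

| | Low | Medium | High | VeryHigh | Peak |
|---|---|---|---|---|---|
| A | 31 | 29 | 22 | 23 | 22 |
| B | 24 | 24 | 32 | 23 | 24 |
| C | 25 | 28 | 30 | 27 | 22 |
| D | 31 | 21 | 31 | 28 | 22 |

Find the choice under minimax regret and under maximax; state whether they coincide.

minimax regret → C; maximax → B (disagree)

Column bests: Low=31, Medium=29, High=32, VeryHigh=28, Peak=24.
A regrets: 0, 0, 10, 5, 2 → max 10
B regrets: 7, 5, 0, 5, 0 → max 7
C regrets: 6, 1, 2, 1, 2 → max 6
D regrets: 0, 8, 1, 0, 2 → max 8
Smallest max regret = 6 → C.
Row maxima: A=31, B=32, C=30, D=31
Best best-case = 32 → B.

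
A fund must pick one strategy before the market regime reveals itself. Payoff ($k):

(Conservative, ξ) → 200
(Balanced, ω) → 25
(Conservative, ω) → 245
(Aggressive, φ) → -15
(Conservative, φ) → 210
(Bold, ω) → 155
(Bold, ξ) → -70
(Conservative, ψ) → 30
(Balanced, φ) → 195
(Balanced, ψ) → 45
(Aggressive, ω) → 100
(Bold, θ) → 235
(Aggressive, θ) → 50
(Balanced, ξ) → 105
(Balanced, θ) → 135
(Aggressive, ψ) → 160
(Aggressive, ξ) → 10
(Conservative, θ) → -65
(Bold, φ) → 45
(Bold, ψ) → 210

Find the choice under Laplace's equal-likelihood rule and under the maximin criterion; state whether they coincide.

laplace → Conservative; maximin → Balanced (disagree)

Row averages: Conservative=124, Balanced=101, Aggressive=61, Bold=115
Highest average = 124 → Conservative.
Row minima: Conservative=-65, Balanced=25, Aggressive=-15, Bold=-70
Best worst-case = 25 → Balanced.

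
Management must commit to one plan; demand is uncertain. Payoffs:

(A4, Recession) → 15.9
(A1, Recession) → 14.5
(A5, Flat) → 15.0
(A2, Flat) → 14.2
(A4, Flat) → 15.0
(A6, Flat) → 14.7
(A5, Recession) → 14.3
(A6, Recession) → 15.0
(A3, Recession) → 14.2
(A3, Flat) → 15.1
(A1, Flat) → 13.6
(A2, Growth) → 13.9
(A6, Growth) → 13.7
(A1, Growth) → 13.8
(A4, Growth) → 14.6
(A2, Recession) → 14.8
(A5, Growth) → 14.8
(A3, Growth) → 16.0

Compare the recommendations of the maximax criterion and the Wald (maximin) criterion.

maximax → A3; maximin → A4 (disagree)

Row maxima: A1=14.5, A2=14.8, A3=16.0, A4=15.9, A5=15.0, A6=15.0
Best best-case = 16.0 → A3.
Row minima: A1=13.6, A2=13.9, A3=14.2, A4=14.6, A5=14.3, A6=13.7
Best worst-case = 14.6 → A4.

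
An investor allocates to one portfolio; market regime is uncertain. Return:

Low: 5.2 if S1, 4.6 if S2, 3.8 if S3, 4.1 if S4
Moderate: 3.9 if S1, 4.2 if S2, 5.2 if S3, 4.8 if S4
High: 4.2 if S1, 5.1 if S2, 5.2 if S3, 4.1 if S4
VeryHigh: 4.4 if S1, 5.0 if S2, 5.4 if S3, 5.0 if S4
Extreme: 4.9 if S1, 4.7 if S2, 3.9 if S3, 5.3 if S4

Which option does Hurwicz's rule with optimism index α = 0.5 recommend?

VeryHigh

Low: 0.5·5.2 + 0.5·3.8 = 4.5
Moderate: 0.5·5.2 + 0.5·3.9 = 4.55
High: 0.5·5.2 + 0.5·4.1 = 4.65
VeryHigh: 0.5·5.4 + 0.5·4.4 = 4.9
Extreme: 0.5·5.3 + 0.5·3.9 = 4.6
Highest Hurwicz score = 4.9 → VeryHigh.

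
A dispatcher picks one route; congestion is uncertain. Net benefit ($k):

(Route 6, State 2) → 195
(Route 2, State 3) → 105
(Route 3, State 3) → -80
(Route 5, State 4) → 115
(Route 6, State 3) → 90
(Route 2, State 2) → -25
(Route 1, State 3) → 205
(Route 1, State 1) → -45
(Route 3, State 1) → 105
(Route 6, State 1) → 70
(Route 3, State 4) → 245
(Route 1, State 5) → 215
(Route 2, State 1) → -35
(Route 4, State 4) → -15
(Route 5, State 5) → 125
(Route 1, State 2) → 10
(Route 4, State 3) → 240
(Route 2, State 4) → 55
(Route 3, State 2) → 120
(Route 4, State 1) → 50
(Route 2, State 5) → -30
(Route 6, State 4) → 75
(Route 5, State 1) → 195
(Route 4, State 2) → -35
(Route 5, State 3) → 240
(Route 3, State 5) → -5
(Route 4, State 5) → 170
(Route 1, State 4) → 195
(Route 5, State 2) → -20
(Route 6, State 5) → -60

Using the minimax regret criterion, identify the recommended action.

Route 5

Column bests: State 1=195, State 2=195, State 3=240, State 4=245, State 5=215.
Route 1 regrets: 240, 185, 35, 50, 0 → max 240
Route 2 regrets: 230, 220, 135, 190, 245 → max 245
Route 3 regrets: 90, 75, 320, 0, 220 → max 320
Route 4 regrets: 145, 230, 0, 260, 45 → max 260
Route 5 regrets: 0, 215, 0, 130, 90 → max 215
Route 6 regrets: 125, 0, 150, 170, 275 → max 275
Smallest max regret = 215 → Route 5.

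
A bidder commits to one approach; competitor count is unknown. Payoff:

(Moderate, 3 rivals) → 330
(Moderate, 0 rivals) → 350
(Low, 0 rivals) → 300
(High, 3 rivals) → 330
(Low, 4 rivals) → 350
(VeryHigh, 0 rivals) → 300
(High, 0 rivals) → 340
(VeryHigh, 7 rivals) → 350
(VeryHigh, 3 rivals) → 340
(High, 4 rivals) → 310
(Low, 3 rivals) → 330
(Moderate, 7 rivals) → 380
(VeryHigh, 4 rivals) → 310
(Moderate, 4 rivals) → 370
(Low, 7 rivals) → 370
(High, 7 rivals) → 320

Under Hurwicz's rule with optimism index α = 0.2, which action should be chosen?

Low: 0.2·370 + 0.8·300 = 314
Moderate: 0.2·380 + 0.8·330 = 340
High: 0.2·340 + 0.8·310 = 316
VeryHigh: 0.2·350 + 0.8·300 = 310
Highest Hurwicz score = 340 → Moderate.

Moderate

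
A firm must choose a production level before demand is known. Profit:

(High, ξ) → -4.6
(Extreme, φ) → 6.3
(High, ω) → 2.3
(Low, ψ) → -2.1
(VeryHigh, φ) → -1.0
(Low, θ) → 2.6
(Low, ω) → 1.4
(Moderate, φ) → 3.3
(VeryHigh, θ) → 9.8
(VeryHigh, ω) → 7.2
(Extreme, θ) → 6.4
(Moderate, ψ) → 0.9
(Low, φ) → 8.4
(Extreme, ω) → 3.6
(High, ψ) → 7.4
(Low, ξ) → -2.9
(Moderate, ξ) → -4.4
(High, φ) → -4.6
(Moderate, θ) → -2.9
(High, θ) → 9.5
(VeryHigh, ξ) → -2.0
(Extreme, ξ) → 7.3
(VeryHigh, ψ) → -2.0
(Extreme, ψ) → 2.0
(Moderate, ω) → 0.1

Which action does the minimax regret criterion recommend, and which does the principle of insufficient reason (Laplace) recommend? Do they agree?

Column bests: θ=9.8, φ=8.4, ψ=7.4, ω=7.2, ξ=7.3.
Low regrets: 7.2, 0.0, 9.5, 5.8, 10.2 → max 10.2
Moderate regrets: 12.7, 5.1, 6.5, 7.1, 11.7 → max 12.7
High regrets: 0.3, 13.0, 0.0, 4.9, 11.9 → max 13.0
VeryHigh regrets: 0.0, 9.4, 9.4, 0.0, 9.3 → max 9.4
Extreme regrets: 3.4, 2.1, 5.4, 3.6, 0.0 → max 5.4
Smallest max regret = 5.4 → Extreme.
Row averages: Low=1.48, Moderate=-0.6, High=2, VeryHigh=2.4, Extreme=5.12
Highest average = 5.12 → Extreme.

minimax regret → Extreme; laplace → Extreme (agree)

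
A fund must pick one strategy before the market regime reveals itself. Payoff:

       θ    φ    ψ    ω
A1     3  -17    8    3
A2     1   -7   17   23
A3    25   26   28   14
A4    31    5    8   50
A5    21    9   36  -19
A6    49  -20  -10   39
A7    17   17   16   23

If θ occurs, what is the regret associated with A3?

24

Best payoff under θ is 49.
Regret = 49 − 25 = 24.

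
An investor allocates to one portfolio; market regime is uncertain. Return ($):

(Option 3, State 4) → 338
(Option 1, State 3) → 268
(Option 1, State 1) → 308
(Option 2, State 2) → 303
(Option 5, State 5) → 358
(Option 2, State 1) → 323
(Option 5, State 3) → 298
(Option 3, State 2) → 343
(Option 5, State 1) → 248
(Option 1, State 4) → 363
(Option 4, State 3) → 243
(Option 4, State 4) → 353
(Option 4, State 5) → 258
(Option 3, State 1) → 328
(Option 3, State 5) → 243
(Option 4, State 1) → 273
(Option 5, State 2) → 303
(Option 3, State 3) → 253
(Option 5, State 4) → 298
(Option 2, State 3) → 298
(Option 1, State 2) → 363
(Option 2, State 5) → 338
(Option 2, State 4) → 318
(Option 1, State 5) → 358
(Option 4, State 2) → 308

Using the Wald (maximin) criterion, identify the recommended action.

Option 2

Row minima: Option 1=268, Option 2=298, Option 3=243, Option 4=243, Option 5=248
Best worst-case = 298 → Option 2.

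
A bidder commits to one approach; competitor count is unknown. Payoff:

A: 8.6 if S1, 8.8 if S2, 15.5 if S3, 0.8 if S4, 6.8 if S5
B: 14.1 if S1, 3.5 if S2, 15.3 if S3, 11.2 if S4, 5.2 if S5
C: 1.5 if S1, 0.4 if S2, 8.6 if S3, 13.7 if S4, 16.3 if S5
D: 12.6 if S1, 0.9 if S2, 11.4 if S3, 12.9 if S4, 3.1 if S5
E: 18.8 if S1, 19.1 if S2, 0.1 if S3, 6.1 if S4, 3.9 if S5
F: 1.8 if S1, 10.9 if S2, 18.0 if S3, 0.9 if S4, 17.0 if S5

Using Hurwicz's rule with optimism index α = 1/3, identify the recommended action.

B

A: 1/3·15.5 + 2/3·0.8 = 5.7
B: 1/3·15.3 + 2/3·3.5 = 223/30
C: 1/3·16.3 + 2/3·0.4 = 5.7
D: 1/3·12.9 + 2/3·0.9 = 4.9
E: 1/3·19.1 + 2/3·0.1 = 193/30
F: 1/3·18.0 + 2/3·0.9 = 6.6
Highest Hurwicz score = 223/30 → B.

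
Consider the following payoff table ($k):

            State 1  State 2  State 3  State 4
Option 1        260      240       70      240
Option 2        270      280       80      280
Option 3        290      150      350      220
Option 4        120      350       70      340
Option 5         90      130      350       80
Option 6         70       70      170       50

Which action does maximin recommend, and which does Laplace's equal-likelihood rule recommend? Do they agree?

maximin → Option 3; laplace → Option 3 (agree)

Row minima: Option 1=70, Option 2=80, Option 3=150, Option 4=70, Option 5=80, Option 6=50
Best worst-case = 150 → Option 3.
Row averages: Option 1=202.5, Option 2=227.5, Option 3=252.5, Option 4=220, Option 5=162.5, Option 6=90
Highest average = 252.5 → Option 3.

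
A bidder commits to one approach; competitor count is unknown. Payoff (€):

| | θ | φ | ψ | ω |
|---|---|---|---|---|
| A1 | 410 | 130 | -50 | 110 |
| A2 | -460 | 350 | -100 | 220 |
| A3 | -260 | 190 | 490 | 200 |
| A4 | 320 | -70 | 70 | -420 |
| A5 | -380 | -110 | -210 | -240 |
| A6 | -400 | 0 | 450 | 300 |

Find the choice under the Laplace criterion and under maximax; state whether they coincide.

laplace → A3; maximax → A3 (agree)

Row averages: A1=150, A2=2.5, A3=155, A4=-25, A5=-235, A6=87.5
Highest average = 155 → A3.
Row maxima: A1=410, A2=350, A3=490, A4=320, A5=-110, A6=450
Best best-case = 490 → A3.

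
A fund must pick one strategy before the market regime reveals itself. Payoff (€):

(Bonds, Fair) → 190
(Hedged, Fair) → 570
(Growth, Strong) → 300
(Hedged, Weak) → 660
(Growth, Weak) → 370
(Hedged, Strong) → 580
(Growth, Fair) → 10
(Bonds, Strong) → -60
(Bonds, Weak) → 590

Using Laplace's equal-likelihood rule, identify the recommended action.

Row averages: Bonds=240, Hedged=1810/3, Growth=680/3
Highest average = 1810/3 → Hedged.

Hedged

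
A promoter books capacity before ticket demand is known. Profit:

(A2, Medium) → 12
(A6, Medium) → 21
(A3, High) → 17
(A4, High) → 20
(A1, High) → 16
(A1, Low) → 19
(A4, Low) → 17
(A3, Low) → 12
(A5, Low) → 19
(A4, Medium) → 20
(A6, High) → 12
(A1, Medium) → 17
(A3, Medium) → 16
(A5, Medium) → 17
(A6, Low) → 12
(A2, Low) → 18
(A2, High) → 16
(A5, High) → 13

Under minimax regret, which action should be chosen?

Column bests: Low=19, Medium=21, High=20.
A1 regrets: 0, 4, 4 → max 4
A2 regrets: 1, 9, 4 → max 9
A3 regrets: 7, 5, 3 → max 7
A4 regrets: 2, 1, 0 → max 2
A5 regrets: 0, 4, 7 → max 7
A6 regrets: 7, 0, 8 → max 8
Smallest max regret = 2 → A4.

A4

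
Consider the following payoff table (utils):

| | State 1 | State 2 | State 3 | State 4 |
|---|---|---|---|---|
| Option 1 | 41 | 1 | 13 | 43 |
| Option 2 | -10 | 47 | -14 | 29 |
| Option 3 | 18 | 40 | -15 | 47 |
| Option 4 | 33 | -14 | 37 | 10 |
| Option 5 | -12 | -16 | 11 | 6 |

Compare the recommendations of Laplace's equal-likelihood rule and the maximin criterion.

Row averages: Option 1=24.5, Option 2=13, Option 3=22.5, Option 4=16.5, Option 5=-2.75
Highest average = 24.5 → Option 1.
Row minima: Option 1=1, Option 2=-14, Option 3=-15, Option 4=-14, Option 5=-16
Best worst-case = 1 → Option 1.

laplace → Option 1; maximin → Option 1 (agree)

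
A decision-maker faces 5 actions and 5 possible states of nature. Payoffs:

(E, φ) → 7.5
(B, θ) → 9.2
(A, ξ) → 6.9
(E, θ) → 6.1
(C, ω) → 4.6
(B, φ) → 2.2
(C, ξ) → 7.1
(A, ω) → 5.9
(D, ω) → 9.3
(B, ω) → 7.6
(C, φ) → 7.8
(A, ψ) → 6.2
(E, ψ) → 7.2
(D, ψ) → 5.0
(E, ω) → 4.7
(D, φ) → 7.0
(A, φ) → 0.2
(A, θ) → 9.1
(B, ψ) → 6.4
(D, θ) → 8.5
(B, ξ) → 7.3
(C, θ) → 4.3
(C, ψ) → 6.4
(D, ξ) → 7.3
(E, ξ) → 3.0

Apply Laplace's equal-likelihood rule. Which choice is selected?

D

Row averages: A=5.66, B=6.54, C=6.04, D=7.42, E=5.7
Highest average = 7.42 → D.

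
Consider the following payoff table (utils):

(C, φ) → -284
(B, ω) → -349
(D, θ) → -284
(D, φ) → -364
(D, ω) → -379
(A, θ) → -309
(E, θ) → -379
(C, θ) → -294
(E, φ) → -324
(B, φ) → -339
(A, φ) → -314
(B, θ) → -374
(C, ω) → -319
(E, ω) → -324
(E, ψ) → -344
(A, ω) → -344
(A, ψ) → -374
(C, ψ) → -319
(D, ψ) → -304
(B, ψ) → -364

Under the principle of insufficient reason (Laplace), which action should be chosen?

Row averages: A=-335.25, B=-356.5, C=-304, D=-332.75, E=-342.75
Highest average = -304 → C.

C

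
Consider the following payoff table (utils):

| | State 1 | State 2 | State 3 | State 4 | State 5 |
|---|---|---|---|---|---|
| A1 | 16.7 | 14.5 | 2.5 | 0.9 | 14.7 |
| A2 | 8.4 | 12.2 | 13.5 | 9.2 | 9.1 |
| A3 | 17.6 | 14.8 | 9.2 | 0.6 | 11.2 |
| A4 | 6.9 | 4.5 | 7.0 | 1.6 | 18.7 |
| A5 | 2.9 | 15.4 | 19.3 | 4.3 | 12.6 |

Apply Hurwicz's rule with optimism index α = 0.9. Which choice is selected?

A1: 0.9·16.7 + 0.1·0.9 = 15.12
A2: 0.9·13.5 + 0.1·8.4 = 12.99
A3: 0.9·17.6 + 0.1·0.6 = 15.9
A4: 0.9·18.7 + 0.1·1.6 = 16.99
A5: 0.9·19.3 + 0.1·2.9 = 17.66
Highest Hurwicz score = 17.66 → A5.

A5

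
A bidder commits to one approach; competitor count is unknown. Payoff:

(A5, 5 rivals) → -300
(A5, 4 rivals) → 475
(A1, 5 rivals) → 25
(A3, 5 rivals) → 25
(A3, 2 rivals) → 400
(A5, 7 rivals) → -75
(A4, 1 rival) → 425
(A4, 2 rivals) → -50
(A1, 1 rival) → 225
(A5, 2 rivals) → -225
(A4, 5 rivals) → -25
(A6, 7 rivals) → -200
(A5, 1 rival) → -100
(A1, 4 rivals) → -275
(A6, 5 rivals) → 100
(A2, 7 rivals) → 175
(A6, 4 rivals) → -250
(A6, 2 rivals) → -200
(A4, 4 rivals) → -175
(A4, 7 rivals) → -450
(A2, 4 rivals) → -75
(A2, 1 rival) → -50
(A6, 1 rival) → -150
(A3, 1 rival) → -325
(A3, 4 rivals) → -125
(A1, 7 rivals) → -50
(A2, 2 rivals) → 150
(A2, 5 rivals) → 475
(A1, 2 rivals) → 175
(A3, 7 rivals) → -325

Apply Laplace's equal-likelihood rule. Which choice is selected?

Row averages: A1=20, A2=135, A3=-70, A4=-55, A5=-45, A6=-140
Highest average = 135 → A2.

A2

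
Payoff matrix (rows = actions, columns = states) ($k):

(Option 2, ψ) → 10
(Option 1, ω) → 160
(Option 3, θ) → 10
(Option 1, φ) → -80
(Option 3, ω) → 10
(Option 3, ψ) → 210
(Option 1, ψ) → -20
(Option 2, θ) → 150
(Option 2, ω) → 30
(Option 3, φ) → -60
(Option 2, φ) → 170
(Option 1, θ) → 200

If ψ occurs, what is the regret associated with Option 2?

Best payoff under ψ is 210.
Regret = 210 − 10 = 200.

200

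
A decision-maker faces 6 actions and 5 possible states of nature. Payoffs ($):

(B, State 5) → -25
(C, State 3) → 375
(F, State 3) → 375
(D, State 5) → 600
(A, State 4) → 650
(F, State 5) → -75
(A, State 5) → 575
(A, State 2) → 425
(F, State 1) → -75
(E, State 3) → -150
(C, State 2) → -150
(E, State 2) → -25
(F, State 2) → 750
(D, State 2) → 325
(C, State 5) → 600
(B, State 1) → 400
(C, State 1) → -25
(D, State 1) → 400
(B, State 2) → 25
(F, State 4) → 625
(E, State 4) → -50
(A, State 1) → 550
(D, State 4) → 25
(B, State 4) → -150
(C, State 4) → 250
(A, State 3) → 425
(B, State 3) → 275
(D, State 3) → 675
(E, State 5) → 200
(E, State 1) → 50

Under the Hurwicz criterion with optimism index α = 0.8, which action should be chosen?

A: 0.8·650 + 0.2·425 = 605
B: 0.8·400 + 0.2·(-150) = 290
C: 0.8·600 + 0.2·(-150) = 450
D: 0.8·675 + 0.2·25 = 545
E: 0.8·200 + 0.2·(-150) = 130
F: 0.8·750 + 0.2·(-75) = 585
Highest Hurwicz score = 605 → A.

A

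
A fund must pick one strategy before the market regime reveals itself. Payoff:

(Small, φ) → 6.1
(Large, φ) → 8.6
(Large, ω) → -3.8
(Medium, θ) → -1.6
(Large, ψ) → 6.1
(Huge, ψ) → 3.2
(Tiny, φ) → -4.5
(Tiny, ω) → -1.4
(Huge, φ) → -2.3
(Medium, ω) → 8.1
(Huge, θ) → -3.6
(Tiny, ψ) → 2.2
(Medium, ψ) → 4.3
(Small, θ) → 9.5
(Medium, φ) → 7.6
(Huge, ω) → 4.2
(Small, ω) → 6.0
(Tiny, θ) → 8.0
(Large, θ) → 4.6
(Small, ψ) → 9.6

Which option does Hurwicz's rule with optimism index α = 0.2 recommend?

Small

Tiny: 0.2·8.0 + 0.8·(-4.5) = -2
Small: 0.2·9.6 + 0.8·6.0 = 6.72
Medium: 0.2·8.1 + 0.8·(-1.6) = 0.34
Large: 0.2·8.6 + 0.8·(-3.8) = -1.32
Huge: 0.2·4.2 + 0.8·(-3.6) = -2.04
Highest Hurwicz score = 6.72 → Small.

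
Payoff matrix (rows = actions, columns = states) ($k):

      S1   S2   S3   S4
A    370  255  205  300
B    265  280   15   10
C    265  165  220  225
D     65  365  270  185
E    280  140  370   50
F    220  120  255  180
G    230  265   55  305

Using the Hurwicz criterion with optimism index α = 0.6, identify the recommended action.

A

A: 0.6·370 + 0.4·205 = 304
B: 0.6·280 + 0.4·10 = 172
C: 0.6·265 + 0.4·165 = 225
D: 0.6·365 + 0.4·65 = 245
E: 0.6·370 + 0.4·50 = 242
F: 0.6·255 + 0.4·120 = 201
G: 0.6·305 + 0.4·55 = 205
Highest Hurwicz score = 304 → A.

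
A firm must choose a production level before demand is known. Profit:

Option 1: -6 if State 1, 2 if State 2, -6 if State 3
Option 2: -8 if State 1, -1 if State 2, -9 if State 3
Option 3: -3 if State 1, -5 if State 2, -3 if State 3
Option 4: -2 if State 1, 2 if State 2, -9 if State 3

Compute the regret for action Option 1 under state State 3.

3

Best payoff under State 3 is -3.
Regret = -3 − (-6) = 3.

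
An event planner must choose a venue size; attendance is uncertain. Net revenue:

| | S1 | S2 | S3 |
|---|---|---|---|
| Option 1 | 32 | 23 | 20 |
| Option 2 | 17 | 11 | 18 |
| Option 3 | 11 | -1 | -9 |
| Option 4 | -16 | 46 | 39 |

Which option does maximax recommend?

Row maxima: Option 1=32, Option 2=18, Option 3=11, Option 4=46
Best best-case = 46 → Option 4.

Option 4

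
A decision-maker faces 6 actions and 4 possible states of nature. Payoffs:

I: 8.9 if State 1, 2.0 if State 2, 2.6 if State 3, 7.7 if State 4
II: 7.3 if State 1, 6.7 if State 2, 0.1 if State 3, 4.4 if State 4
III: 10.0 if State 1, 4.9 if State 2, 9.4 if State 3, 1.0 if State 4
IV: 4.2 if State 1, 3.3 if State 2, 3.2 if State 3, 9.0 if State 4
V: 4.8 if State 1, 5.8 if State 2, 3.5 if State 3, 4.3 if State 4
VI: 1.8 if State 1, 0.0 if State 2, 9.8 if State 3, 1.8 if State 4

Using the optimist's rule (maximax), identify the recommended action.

III

Row maxima: I=8.9, II=7.3, III=10.0, IV=9.0, V=5.8, VI=9.8
Best best-case = 10.0 → III.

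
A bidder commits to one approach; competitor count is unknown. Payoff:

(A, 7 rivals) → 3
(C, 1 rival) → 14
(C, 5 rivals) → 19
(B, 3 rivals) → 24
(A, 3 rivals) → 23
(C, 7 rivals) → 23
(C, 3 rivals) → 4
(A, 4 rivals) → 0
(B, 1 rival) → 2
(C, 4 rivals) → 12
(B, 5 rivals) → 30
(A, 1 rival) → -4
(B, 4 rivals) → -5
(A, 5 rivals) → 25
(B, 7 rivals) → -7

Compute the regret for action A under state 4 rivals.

Best payoff under 4 rivals is 12.
Regret = 12 − 0 = 12.

12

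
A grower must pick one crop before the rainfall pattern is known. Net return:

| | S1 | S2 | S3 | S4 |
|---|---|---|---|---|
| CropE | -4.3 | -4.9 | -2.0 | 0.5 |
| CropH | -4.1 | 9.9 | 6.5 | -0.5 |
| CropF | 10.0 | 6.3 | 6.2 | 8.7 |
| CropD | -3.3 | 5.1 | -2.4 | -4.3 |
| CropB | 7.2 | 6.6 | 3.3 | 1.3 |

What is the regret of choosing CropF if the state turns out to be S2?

Best payoff under S2 is 9.9.
Regret = 9.9 − 6.3 = 3.6.

3.6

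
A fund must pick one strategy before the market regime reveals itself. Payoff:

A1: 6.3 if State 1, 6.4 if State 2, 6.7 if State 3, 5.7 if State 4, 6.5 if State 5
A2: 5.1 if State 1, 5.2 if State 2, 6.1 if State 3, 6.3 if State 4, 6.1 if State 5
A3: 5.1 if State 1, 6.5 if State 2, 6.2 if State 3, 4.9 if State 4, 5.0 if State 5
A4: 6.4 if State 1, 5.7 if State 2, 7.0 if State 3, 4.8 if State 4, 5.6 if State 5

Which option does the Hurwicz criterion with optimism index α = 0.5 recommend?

A1: 0.5·6.7 + 0.5·5.7 = 6.2
A2: 0.5·6.3 + 0.5·5.1 = 5.7
A3: 0.5·6.5 + 0.5·4.9 = 5.7
A4: 0.5·7.0 + 0.5·4.8 = 5.9
Highest Hurwicz score = 6.2 → A1.

A1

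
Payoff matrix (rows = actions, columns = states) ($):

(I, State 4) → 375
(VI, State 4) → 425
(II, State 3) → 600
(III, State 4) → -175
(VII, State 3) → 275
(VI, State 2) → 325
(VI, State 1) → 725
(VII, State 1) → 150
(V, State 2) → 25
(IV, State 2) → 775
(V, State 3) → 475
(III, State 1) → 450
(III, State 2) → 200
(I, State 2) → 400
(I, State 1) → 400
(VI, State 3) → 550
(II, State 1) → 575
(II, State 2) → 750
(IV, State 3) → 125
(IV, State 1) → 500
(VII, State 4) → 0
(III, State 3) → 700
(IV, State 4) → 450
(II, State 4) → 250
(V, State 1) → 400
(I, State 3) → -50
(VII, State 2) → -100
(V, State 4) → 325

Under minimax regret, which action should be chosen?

II

Column bests: State 1=725, State 2=775, State 3=700, State 4=450.
I regrets: 325, 375, 750, 75 → max 750
II regrets: 150, 25, 100, 200 → max 200
III regrets: 275, 575, 0, 625 → max 625
IV regrets: 225, 0, 575, 0 → max 575
V regrets: 325, 750, 225, 125 → max 750
VI regrets: 0, 450, 150, 25 → max 450
VII regrets: 575, 875, 425, 450 → max 875
Smallest max regret = 200 → II.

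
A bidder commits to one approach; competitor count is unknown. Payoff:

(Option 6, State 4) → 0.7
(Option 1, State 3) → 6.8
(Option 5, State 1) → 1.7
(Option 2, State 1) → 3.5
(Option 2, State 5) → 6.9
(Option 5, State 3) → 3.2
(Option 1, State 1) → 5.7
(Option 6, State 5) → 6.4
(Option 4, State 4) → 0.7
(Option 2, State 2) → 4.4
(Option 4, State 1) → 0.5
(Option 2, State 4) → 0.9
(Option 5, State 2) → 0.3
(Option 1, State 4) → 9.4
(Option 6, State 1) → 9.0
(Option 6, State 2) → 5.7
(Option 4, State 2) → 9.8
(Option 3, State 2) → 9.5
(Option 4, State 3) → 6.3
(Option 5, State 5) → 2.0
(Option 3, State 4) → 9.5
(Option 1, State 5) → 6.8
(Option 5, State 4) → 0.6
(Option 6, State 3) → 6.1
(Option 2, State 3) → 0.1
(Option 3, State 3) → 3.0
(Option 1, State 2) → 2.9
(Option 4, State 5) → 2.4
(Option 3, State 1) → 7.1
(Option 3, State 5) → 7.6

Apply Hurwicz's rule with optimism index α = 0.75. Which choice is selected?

Option 1: 0.75·9.4 + 0.25·2.9 = 7.775
Option 2: 0.75·6.9 + 0.25·0.1 = 5.2
Option 3: 0.75·9.5 + 0.25·3.0 = 7.875
Option 4: 0.75·9.8 + 0.25·0.5 = 7.475
Option 5: 0.75·3.2 + 0.25·0.3 = 2.475
Option 6: 0.75·9.0 + 0.25·0.7 = 6.925
Highest Hurwicz score = 7.875 → Option 3.

Option 3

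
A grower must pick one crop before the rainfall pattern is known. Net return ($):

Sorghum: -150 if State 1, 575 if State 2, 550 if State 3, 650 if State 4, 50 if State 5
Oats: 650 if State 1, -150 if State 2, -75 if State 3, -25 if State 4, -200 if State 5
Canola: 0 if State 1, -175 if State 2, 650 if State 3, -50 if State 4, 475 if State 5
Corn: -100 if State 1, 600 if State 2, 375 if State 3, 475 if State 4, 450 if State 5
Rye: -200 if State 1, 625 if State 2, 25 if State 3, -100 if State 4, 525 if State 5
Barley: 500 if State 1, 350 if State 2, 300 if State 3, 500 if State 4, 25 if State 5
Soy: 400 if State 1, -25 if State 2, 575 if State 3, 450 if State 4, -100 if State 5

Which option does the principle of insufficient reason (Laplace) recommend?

Row averages: Sorghum=335, Oats=40, Canola=180, Corn=360, Rye=175, Barley=335, Soy=260
Highest average = 360 → Corn.

Corn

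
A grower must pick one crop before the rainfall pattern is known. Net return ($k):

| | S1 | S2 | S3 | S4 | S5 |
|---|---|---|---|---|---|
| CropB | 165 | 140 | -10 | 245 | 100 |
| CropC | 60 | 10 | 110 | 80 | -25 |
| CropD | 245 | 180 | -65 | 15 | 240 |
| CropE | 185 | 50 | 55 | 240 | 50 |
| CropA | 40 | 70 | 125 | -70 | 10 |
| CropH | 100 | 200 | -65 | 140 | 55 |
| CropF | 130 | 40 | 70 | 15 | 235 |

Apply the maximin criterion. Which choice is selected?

Row minima: CropB=-10, CropC=-25, CropD=-65, CropE=50, CropA=-70, CropH=-65, CropF=15
Best worst-case = 50 → CropE.

CropE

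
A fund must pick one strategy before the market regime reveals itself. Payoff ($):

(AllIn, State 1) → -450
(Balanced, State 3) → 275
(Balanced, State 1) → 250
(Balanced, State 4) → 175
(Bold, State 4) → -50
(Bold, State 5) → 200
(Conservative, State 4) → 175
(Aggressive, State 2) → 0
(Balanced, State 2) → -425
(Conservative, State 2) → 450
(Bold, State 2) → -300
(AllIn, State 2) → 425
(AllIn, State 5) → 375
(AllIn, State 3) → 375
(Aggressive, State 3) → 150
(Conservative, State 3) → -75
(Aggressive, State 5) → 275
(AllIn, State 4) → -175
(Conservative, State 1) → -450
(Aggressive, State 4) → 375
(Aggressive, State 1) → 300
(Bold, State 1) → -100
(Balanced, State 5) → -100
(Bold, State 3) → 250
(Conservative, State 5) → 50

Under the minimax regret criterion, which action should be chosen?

Aggressive

Column bests: State 1=300, State 2=450, State 3=375, State 4=375, State 5=375.
Conservative regrets: 750, 0, 450, 200, 325 → max 750
Balanced regrets: 50, 875, 100, 200, 475 → max 875
Aggressive regrets: 0, 450, 225, 0, 100 → max 450
Bold regrets: 400, 750, 125, 425, 175 → max 750
AllIn regrets: 750, 25, 0, 550, 0 → max 750
Smallest max regret = 450 → Aggressive.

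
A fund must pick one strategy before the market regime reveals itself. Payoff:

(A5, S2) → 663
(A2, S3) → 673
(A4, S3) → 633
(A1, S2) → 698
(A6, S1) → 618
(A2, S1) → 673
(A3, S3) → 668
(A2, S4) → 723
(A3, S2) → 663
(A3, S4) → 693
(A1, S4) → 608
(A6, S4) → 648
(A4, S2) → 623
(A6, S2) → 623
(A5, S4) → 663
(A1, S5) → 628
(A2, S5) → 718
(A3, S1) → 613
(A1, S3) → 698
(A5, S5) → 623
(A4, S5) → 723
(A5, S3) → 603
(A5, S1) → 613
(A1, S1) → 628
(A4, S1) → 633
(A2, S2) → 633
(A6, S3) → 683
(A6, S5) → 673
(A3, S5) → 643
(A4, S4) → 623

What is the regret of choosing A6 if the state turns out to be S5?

Best payoff under S5 is 723.
Regret = 723 − 673 = 50.

50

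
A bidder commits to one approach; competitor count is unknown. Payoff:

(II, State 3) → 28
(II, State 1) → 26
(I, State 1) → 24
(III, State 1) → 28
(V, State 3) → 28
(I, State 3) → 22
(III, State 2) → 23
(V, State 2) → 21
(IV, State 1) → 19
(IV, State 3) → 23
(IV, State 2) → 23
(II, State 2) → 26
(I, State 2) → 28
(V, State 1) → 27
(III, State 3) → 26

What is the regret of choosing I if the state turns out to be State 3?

Best payoff under State 3 is 28.
Regret = 28 − 22 = 6.

6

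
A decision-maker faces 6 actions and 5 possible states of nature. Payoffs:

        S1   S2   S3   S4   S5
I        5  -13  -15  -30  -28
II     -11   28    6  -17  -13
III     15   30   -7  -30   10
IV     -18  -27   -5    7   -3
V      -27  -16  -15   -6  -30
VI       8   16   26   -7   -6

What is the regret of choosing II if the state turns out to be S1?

26

Best payoff under S1 is 15.
Regret = 15 − (-11) = 26.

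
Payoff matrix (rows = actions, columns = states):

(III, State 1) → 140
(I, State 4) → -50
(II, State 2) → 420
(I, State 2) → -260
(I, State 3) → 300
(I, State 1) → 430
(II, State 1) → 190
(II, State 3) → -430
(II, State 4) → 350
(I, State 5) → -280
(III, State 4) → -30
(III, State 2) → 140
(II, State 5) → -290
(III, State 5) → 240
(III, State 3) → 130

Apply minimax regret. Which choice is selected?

Column bests: State 1=430, State 2=420, State 3=300, State 4=350, State 5=240.
I regrets: 0, 680, 0, 400, 520 → max 680
II regrets: 240, 0, 730, 0, 530 → max 730
III regrets: 290, 280, 170, 380, 0 → max 380
Smallest max regret = 380 → III.

III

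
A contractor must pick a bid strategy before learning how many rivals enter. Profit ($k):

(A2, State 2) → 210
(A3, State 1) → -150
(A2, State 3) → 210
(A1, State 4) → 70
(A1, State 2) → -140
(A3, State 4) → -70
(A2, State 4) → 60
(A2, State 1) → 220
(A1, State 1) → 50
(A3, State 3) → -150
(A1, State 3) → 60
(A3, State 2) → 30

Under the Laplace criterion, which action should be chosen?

A2

Row averages: A1=10, A2=175, A3=-85
Highest average = 175 → A2.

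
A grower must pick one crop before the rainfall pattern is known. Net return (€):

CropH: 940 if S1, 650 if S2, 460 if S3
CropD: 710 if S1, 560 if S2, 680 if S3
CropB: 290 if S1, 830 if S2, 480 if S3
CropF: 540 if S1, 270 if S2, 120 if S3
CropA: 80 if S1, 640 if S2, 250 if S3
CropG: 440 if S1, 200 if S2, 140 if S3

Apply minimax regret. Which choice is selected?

CropH

Column bests: S1=940, S2=830, S3=680.
CropH regrets: 0, 180, 220 → max 220
CropD regrets: 230, 270, 0 → max 270
CropB regrets: 650, 0, 200 → max 650
CropF regrets: 400, 560, 560 → max 560
CropA regrets: 860, 190, 430 → max 860
CropG regrets: 500, 630, 540 → max 630
Smallest max regret = 220 → CropH.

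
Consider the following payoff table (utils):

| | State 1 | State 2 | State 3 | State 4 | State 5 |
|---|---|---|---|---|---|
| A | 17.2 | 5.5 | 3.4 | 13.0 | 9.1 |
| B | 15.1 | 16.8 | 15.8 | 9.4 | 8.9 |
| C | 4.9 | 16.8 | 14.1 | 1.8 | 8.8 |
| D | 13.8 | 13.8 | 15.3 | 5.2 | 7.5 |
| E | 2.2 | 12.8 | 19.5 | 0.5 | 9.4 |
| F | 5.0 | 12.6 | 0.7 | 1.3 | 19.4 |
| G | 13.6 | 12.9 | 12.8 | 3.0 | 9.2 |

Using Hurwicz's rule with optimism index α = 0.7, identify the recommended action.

A: 0.7·17.2 + 0.3·3.4 = 13.06
B: 0.7·16.8 + 0.3·8.9 = 14.43
C: 0.7·16.8 + 0.3·1.8 = 12.3
D: 0.7·15.3 + 0.3·5.2 = 12.27
E: 0.7·19.5 + 0.3·0.5 = 13.8
F: 0.7·19.4 + 0.3·0.7 = 13.79
G: 0.7·13.6 + 0.3·3.0 = 10.42
Highest Hurwicz score = 14.43 → B.

B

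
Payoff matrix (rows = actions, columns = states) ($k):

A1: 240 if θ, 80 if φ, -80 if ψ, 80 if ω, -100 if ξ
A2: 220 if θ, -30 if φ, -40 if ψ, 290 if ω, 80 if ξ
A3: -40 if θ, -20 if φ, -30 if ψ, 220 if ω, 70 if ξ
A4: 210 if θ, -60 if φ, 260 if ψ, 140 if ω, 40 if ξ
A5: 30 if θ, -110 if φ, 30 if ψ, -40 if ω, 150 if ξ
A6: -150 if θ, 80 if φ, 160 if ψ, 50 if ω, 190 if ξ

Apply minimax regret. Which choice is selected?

A4

Column bests: θ=240, φ=80, ψ=260, ω=290, ξ=190.
A1 regrets: 0, 0, 340, 210, 290 → max 340
A2 regrets: 20, 110, 300, 0, 110 → max 300
A3 regrets: 280, 100, 290, 70, 120 → max 290
A4 regrets: 30, 140, 0, 150, 150 → max 150
A5 regrets: 210, 190, 230, 330, 40 → max 330
A6 regrets: 390, 0, 100, 240, 0 → max 390
Smallest max regret = 150 → A4.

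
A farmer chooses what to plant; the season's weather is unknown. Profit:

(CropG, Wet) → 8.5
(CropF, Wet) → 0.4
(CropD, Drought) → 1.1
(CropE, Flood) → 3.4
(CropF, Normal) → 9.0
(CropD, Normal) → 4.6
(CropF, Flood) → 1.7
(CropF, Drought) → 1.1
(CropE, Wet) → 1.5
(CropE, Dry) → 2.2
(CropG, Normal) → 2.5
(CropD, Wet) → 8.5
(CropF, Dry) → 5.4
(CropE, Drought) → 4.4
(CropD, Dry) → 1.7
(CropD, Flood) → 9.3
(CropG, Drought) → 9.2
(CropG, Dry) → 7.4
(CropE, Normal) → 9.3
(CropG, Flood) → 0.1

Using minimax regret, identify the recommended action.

Column bests: Drought=9.2, Dry=7.4, Normal=9.3, Wet=8.5, Flood=9.3.
CropE regrets: 4.8, 5.2, 0.0, 7.0, 5.9 → max 7.0
CropG regrets: 0.0, 0.0, 6.8, 0.0, 9.2 → max 9.2
CropD regrets: 8.1, 5.7, 4.7, 0.0, 0.0 → max 8.1
CropF regrets: 8.1, 2.0, 0.3, 8.1, 7.6 → max 8.1
Smallest max regret = 7.0 → CropE.

CropE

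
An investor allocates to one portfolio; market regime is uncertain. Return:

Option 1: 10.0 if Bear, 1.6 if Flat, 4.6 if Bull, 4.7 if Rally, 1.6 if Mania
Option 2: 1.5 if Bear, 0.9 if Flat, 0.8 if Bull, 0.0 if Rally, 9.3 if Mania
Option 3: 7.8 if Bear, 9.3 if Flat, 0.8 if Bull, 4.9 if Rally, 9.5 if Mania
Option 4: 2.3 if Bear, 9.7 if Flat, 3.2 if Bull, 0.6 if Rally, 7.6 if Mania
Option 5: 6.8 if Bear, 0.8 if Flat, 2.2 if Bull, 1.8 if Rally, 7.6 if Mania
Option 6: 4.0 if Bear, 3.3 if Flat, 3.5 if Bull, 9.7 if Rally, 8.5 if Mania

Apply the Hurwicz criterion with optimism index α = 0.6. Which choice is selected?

Option 6

Option 1: 0.6·10.0 + 0.4·1.6 = 6.64
Option 2: 0.6·9.3 + 0.4·0.0 = 5.58
Option 3: 0.6·9.5 + 0.4·0.8 = 6.02
Option 4: 0.6·9.7 + 0.4·0.6 = 6.06
Option 5: 0.6·7.6 + 0.4·0.8 = 4.88
Option 6: 0.6·9.7 + 0.4·3.3 = 7.14
Highest Hurwicz score = 7.14 → Option 6.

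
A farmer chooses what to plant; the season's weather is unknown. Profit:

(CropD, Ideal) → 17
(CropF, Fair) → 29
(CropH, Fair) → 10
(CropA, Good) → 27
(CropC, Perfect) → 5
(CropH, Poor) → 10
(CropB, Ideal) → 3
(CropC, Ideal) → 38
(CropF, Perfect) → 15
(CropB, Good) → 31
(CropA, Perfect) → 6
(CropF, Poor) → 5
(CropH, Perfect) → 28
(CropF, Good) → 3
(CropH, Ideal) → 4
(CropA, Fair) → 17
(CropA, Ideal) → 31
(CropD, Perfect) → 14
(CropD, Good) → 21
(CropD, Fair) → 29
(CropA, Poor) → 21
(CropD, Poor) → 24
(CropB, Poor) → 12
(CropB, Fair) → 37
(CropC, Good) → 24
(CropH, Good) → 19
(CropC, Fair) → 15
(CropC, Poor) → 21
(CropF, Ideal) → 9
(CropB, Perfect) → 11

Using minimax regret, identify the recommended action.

Column bests: Poor=24, Fair=37, Good=31, Ideal=38, Perfect=28.
CropD regrets: 0, 8, 10, 21, 14 → max 21
CropH regrets: 14, 27, 12, 34, 0 → max 34
CropB regrets: 12, 0, 0, 35, 17 → max 35
CropC regrets: 3, 22, 7, 0, 23 → max 23
CropA regrets: 3, 20, 4, 7, 22 → max 22
CropF regrets: 19, 8, 28, 29, 13 → max 29
Smallest max regret = 21 → CropD.

CropD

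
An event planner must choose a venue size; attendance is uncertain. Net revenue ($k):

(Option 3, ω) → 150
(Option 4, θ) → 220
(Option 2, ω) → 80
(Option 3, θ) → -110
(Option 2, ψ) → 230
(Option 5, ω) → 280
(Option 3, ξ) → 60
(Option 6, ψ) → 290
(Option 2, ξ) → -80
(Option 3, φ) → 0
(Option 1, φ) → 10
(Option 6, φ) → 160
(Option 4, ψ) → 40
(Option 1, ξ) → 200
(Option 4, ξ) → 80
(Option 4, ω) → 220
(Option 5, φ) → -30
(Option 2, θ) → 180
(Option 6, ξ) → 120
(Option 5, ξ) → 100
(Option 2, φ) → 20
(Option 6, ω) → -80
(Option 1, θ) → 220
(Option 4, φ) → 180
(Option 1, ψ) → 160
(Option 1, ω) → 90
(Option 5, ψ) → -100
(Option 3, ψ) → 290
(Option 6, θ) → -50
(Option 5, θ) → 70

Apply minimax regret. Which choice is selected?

Column bests: θ=220, φ=180, ψ=290, ω=280, ξ=200.
Option 1 regrets: 0, 170, 130, 190, 0 → max 190
Option 2 regrets: 40, 160, 60, 200, 280 → max 280
Option 3 regrets: 330, 180, 0, 130, 140 → max 330
Option 4 regrets: 0, 0, 250, 60, 120 → max 250
Option 5 regrets: 150, 210, 390, 0, 100 → max 390
Option 6 regrets: 270, 20, 0, 360, 80 → max 360
Smallest max regret = 190 → Option 1.

Option 1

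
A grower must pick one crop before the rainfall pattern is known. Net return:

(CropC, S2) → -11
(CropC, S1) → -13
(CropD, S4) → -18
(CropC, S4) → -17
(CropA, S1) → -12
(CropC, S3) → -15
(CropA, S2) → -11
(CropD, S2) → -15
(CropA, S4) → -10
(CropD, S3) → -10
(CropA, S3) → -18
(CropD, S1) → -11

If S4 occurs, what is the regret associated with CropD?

8

Best payoff under S4 is -10.
Regret = -10 − (-18) = 8.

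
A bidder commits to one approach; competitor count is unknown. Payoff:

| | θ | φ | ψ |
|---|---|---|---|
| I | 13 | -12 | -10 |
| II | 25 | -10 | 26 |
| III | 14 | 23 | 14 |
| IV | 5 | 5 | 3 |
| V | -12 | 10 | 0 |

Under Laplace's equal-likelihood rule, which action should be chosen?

Row averages: I=-3, II=41/3, III=17, IV=13/3, V=-2/3
Highest average = 17 → III.

III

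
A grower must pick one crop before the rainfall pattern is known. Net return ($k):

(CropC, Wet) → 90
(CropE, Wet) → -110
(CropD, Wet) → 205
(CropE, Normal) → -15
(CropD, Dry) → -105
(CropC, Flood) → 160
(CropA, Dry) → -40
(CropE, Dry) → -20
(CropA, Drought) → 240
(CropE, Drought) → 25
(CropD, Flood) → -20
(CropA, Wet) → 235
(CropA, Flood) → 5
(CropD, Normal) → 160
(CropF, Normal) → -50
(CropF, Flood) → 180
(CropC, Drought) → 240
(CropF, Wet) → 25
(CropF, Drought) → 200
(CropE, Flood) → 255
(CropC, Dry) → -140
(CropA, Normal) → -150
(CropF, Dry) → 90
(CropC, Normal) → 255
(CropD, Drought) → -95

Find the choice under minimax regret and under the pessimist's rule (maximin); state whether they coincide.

Column bests: Drought=240, Dry=90, Normal=255, Wet=235, Flood=255.
CropA regrets: 0, 130, 405, 0, 250 → max 405
CropE regrets: 215, 110, 270, 345, 0 → max 345
CropD regrets: 335, 195, 95, 30, 275 → max 335
CropC regrets: 0, 230, 0, 145, 95 → max 230
CropF regrets: 40, 0, 305, 210, 75 → max 305
Smallest max regret = 230 → CropC.
Row minima: CropA=-150, CropE=-110, CropD=-105, CropC=-140, CropF=-50
Best worst-case = -50 → CropF.

minimax regret → CropC; maximin → CropF (disagree)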